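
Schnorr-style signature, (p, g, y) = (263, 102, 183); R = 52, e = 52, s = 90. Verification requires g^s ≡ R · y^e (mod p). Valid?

g^s mod p:
102^2 = 10404 ≡ 147
102^4 ≡ 147^2 = 21609 ≡ 43
102^8 ≡ 43^2 = 1849 ≡ 8
102^16 ≡ 8^2 = 64
102^32 ≡ 64^2 = 4096 ≡ 151
102^64 ≡ 151^2 = 22801 ≡ 183
90 = 64 + 16 + 8 + 2, so 102^90 ≡ 183·64·8·147 ≡ 2 (mod 263)
R · y^e mod p:
183^2 = 33489 ≡ 88
183^4 ≡ 88^2 = 7744 ≡ 117
183^8 ≡ 117^2 = 13689 ≡ 13
183^16 ≡ 13^2 = 169
183^32 ≡ 169^2 = 28561 ≡ 157
52 = 32 + 16 + 4, so 183^52 ≡ 157·169·117 ≡ 172 (mod 263)
52·172 = 8944 ≡ 2 (mod 263)
2 ≡ 2 (mod 263); signature holds.

yes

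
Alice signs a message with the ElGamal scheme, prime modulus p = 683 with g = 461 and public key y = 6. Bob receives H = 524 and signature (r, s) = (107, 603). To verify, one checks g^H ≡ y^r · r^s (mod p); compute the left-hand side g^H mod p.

461^2 = 212521 ≡ 108
461^4 ≡ 108^2 = 11664 ≡ 53
461^8 ≡ 53^2 = 2809 ≡ 77
461^16 ≡ 77^2 = 5929 ≡ 465
461^32 ≡ 465^2 = 216225 ≡ 397
461^64 ≡ 397^2 = 157609 ≡ 519
461^128 ≡ 519^2 = 269361 ≡ 259
461^256 ≡ 259^2 = 67081 ≡ 147
461^512 ≡ 147^2 = 21609 ≡ 436
524 = 512 + 8 + 4, so 461^524 ≡ 436·77·53 ≡ 101 (mod 683)

101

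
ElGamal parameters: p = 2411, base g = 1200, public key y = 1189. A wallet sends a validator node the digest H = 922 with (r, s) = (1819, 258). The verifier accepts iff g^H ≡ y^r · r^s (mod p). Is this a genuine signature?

forged

Left side g^H mod p:
1200^2 = 1440000 ≡ 633
1200^4 ≡ 633^2 = 400689 ≡ 463
1200^8 ≡ 463^2 = 214369 ≡ 2201
1200^16 ≡ 2201^2 = 4844401 ≡ 702
1200^32 ≡ 702^2 = 492804 ≡ 960
1200^64 ≡ 960^2 = 921600 ≡ 598
1200^128 ≡ 598^2 = 357604 ≡ 776
1200^256 ≡ 776^2 = 602176 ≡ 1837
1200^512 ≡ 1837^2 = 3374569 ≡ 1580
922 = 512 + 256 + 128 + 16 + 8 + 2, so 1200^922 ≡ 1580·1837·776·702·2201·633 ≡ 1907 (mod 2411)
Right side y^r · r^s mod p:
1189^2 = 1413721 ≡ 875
1189^4 ≡ 875^2 = 765625 ≡ 1338
1189^8 ≡ 1338^2 = 1790244 ≡ 1282
1189^16 ≡ 1282^2 = 1643524 ≡ 1633
1189^32 ≡ 1633^2 = 2666689 ≡ 123
1189^64 ≡ 123^2 = 15129 ≡ 663
1189^128 ≡ 663^2 = 439569 ≡ 767
1189^256 ≡ 767^2 = 588289 ≡ 5
1189^512 ≡ 5^2 = 25
1189^1024 ≡ 25^2 = 625
1819 = 1024 + 512 + 256 + 16 + 8 + 2 + 1, so 1189^1819 ≡ 625·25·5·1633·1282·875·1189 ≡ 621 (mod 2411)
1819^2 = 3308761 ≡ 869
1819^4 ≡ 869^2 = 755161 ≡ 518
1819^8 ≡ 518^2 = 268324 ≡ 703
1819^16 ≡ 703^2 = 494209 ≡ 2365
1819^32 ≡ 2365^2 = 5593225 ≡ 2116
1819^64 ≡ 2116^2 = 4477456 ≡ 229
1819^128 ≡ 229^2 = 52441 ≡ 1810
1819^256 ≡ 1810^2 = 3276100 ≡ 1962
258 = 256 + 2, so 1819^258 ≡ 1962·869 ≡ 401 (mod 2411)
621·401 = 249021 ≡ 688 (mod 2411)
1907 ≠ 688, so verification fails.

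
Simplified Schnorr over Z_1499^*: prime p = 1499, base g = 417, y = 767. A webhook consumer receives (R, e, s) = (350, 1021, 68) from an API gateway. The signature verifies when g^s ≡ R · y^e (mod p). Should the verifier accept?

g^s mod p:
417^68 mod 1499 = 531
R · y^e mod p:
767^1021 mod 1499 = 1205
350·1205 = 421750 ≡ 531 (mod 1499)
531 ≡ 531 (mod 1499); signature holds.

accept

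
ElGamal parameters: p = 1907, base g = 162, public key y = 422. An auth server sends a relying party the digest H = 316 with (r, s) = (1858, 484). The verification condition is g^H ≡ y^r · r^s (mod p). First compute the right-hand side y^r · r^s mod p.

939

422^2 = 178084 ≡ 733
422^4 ≡ 733^2 = 537289 ≡ 1422
422^8 ≡ 1422^2 = 2022084 ≡ 664
422^16 ≡ 664^2 = 440896 ≡ 379
422^32 ≡ 379^2 = 143641 ≡ 616
422^64 ≡ 616^2 = 379456 ≡ 1870
422^128 ≡ 1870^2 = 3496900 ≡ 1369
422^256 ≡ 1369^2 = 1874161 ≡ 1487
422^512 ≡ 1487^2 = 2211169 ≡ 956
422^1024 ≡ 956^2 = 913936 ≡ 483
1858 = 1024 + 512 + 256 + 64 + 2, so 422^1858 ≡ 483·956·1487·1870·733 ≡ 299 (mod 1907)
1858^2 = 3452164 ≡ 494
1858^4 ≡ 494^2 = 244036 ≡ 1847
1858^8 ≡ 1847^2 = 3411409 ≡ 1693
1858^16 ≡ 1693^2 = 2866249 ≡ 28
1858^32 ≡ 28^2 = 784
1858^64 ≡ 784^2 = 614656 ≡ 602
1858^128 ≡ 602^2 = 362404 ≡ 74
1858^256 ≡ 74^2 = 5476 ≡ 1662
484 = 256 + 128 + 64 + 32 + 4, so 1858^484 ≡ 1662·74·602·784·1847 ≡ 1604 (mod 1907)
y^r · r^s ≡ 299·1604 = 479596 ≡ 939 (mod 1907)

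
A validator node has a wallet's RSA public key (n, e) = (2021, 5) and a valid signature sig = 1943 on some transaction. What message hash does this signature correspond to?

sig^2 ≡ 1943^2 = 3775249 ≡ 21
sig^4 ≡ 21^2 = 441
5 = 4 + 1, so sig^5 ≡ 441·1943 ≡ 1980 (mod 2021)

1980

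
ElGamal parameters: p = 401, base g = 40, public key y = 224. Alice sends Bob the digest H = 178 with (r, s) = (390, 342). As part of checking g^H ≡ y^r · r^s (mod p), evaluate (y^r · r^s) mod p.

18

Squares mod 401: 224^1≡224, 224^2≡51, 224^4≡195, 224^8≡331, 224^16≡88, 224^32≡125, 224^64≡387, 224^128≡196, 224^256≡321
390 = 256 + 128 + 4 + 2, so 224^390 ≡ 321·196·195·51 ≡ 72 (mod 401)
Squares mod 401: 390^1≡390, 390^2≡121, 390^4≡205, 390^8≡321, 390^16≡385, 390^32≡256, 390^64≡173, 390^128≡255, 390^256≡63
342 = 256 + 64 + 16 + 4 + 2, so 390^342 ≡ 63·173·385·205·121 ≡ 301 (mod 401)
y^r · r^s ≡ 72·301 = 21672 ≡ 18 (mod 401)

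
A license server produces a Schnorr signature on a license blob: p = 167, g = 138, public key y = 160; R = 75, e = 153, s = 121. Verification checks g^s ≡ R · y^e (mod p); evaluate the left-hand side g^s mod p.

46

Squares mod 167: 138^1≡138, 138^2≡6, 138^4≡36, 138^8≡127, 138^16≡97, 138^32≡57, 138^64≡76
121 = 64 + 32 + 16 + 8 + 1, so 138^121 ≡ 76·57·97·127·138 ≡ 46 (mod 167)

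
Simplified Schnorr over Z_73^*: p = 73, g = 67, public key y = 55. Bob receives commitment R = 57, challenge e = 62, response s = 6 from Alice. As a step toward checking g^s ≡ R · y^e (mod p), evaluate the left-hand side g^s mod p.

Squares mod 73: 67^1≡67, 67^2≡36, 67^4≡55
6 = 4 + 2, so 67^6 ≡ 55·36 ≡ 9 (mod 73)

9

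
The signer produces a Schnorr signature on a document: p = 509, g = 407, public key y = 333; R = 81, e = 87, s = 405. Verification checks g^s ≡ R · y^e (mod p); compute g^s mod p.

407^2 = 165649 ≡ 224
407^4 ≡ 224^2 = 50176 ≡ 294
407^8 ≡ 294^2 = 86436 ≡ 415
407^16 ≡ 415^2 = 172225 ≡ 183
407^32 ≡ 183^2 = 33489 ≡ 404
407^64 ≡ 404^2 = 163216 ≡ 336
407^128 ≡ 336^2 = 112896 ≡ 407
407^256 ≡ 407^2 = 165649 ≡ 224
405 = 256 + 128 + 16 + 4 + 1, so 407^405 ≡ 224·407·183·294·407 ≡ 104 (mod 509)

104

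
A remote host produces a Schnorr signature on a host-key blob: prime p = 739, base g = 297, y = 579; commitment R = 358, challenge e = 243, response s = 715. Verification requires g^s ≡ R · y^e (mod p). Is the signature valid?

g^s mod p:
297^2 = 88209 ≡ 268
297^4 ≡ 268^2 = 71824 ≡ 141
297^8 ≡ 141^2 = 19881 ≡ 667
297^16 ≡ 667^2 = 444889 ≡ 11
297^32 ≡ 11^2 = 121
297^64 ≡ 121^2 = 14641 ≡ 600
297^128 ≡ 600^2 = 360000 ≡ 107
297^256 ≡ 107^2 = 11449 ≡ 364
297^512 ≡ 364^2 = 132496 ≡ 215
715 = 512 + 128 + 64 + 8 + 2 + 1, so 297^715 ≡ 215·107·600·667·268·297 ≡ 92 (mod 739)
R · y^e mod p:
579^2 = 335241 ≡ 474
579^4 ≡ 474^2 = 224676 ≡ 20
579^8 ≡ 20^2 = 400
579^16 ≡ 400^2 = 160000 ≡ 376
579^32 ≡ 376^2 = 141376 ≡ 227
579^64 ≡ 227^2 = 51529 ≡ 538
579^128 ≡ 538^2 = 289444 ≡ 495
243 = 128 + 64 + 32 + 16 + 2 + 1, so 579^243 ≡ 495·538·227·376·474·579 ≡ 731 (mod 739)
358·731 = 261698 ≡ 92 (mod 739)
92 ≡ 92 (mod 739); signature holds.

valid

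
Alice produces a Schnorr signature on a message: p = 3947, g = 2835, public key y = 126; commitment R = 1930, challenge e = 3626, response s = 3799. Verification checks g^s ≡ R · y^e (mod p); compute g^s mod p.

2835^2 = 8037225 ≡ 1133
2835^4 ≡ 1133^2 = 1283689 ≡ 914
2835^8 ≡ 914^2 = 835396 ≡ 2579
2835^16 ≡ 2579^2 = 6651241 ≡ 546
2835^32 ≡ 546^2 = 298116 ≡ 2091
2835^64 ≡ 2091^2 = 4372281 ≡ 2952
2835^128 ≡ 2952^2 = 8714304 ≡ 3275
2835^256 ≡ 3275^2 = 10725625 ≡ 1626
2835^512 ≡ 1626^2 = 2643876 ≡ 3333
2835^1024 ≡ 3333^2 = 11108889 ≡ 2031
2835^2048 ≡ 2031^2 = 4124961 ≡ 346
3799 = 2048 + 1024 + 512 + 128 + 64 + 16 + 4 + 2 + 1, so 2835^3799 ≡ 346·2031·3333·3275·2952·546·914·1133·2835 ≡ 1308 (mod 3947)

1308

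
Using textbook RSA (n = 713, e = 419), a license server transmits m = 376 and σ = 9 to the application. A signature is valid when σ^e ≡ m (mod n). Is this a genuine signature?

forged

σ^2 ≡ 9^2 = 81
σ^4 ≡ 81^2 = 6561 ≡ 144
σ^8 ≡ 144^2 = 20736 ≡ 59
σ^16 ≡ 59^2 = 3481 ≡ 629
σ^32 ≡ 629^2 = 395641 ≡ 639
σ^64 ≡ 639^2 = 408321 ≡ 485
σ^128 ≡ 485^2 = 235225 ≡ 648
σ^256 ≡ 648^2 = 419904 ≡ 660
419 = 256 + 128 + 32 + 2 + 1, so σ^419 ≡ 660·648·639·81·9 ≡ 193 (mod 713)
The recovered value 193 does not match the digest 376.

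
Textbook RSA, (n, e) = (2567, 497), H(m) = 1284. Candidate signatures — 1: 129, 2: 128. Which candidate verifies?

Candidate 1: Squares mod 2567: 129^1≡129, 129^2≡1239, 129^4≡55, 129^8≡458, 129^16≡1837, 129^32≡1531, 129^64≡290, 129^128≡1956, 129^256≡1106; 497 = 256 + 128 + 64 + 32 + 16 + 1, so 129^497 ≡ 1106·1956·290·1531·1837·129 ≡ 1795 (mod 2567)
Candidate 2: Squares mod 2567: 128^1≡128, 128^2≡982, 128^4≡1699, 128^8≡1293, 128^16≡732, 128^32≡1888, 128^64≡1548, 128^128≡1293, 128^256≡732; 497 = 256 + 128 + 64 + 32 + 16 + 1, so 128^497 ≡ 732·1293·1548·1888·732·128 ≡ 1284 (mod 2567)
  → matches H(m) = 1284

2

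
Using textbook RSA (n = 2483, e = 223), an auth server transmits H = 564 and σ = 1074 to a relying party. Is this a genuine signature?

genuine

σ^2 ≡ 1074^2 = 1153476 ≡ 1364
σ^4 ≡ 1364^2 = 1860496 ≡ 729
σ^8 ≡ 729^2 = 531441 ≡ 79
σ^16 ≡ 79^2 = 6241 ≡ 1275
σ^32 ≡ 1275^2 = 1625625 ≡ 1743
σ^64 ≡ 1743^2 = 3038049 ≡ 1340
σ^128 ≡ 1340^2 = 1795600 ≡ 391
223 = 128 + 64 + 16 + 8 + 4 + 2 + 1, so σ^223 ≡ 391·1340·1275·79·729·1364·1074 ≡ 564 (mod 2483)
σ^223 mod 2483 = 564 matches H.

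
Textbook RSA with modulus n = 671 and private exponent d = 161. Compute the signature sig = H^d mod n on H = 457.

556

Squares mod 671: H^1≡457, H^2≡168, H^4≡42, H^8≡422, H^16≡269, H^32≡564, H^64≡42, H^128≡422
161 = 128 + 32 + 1, so H^161 ≡ 422·564·457 ≡ 556 (mod 671)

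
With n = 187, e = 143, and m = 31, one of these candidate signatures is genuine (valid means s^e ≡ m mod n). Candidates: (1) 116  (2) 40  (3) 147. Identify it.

Candidate 1: Squares mod 187: 116^1≡116, 116^2≡179, 116^4≡64, 116^8≡169, 116^16≡137, 116^32≡69, 116^64≡86, 116^128≡103; 143 = 128 + 8 + 4 + 2 + 1, so 116^143 ≡ 103·169·64·179·116 ≡ 62 (mod 187)
Candidate 2: Squares mod 187: 40^1≡40, 40^2≡104, 40^4≡157, 40^8≡152, 40^16≡103, 40^32≡137, 40^64≡69, 40^128≡86; 143 = 128 + 8 + 4 + 2 + 1, so 40^143 ≡ 86·152·157·104·40 ≡ 156 (mod 187)
Candidate 3: Squares mod 187: 147^1≡147, 147^2≡104, 147^4≡157, 147^8≡152, 147^16≡103, 147^32≡137, 147^64≡69, 147^128≡86; 143 = 128 + 8 + 4 + 2 + 1, so 147^143 ≡ 86·152·157·104·147 ≡ 31 (mod 187)
  → matches m = 31

3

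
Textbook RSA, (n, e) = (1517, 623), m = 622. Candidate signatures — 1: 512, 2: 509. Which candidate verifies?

Candidate 1: 512^2 = 262144 ≡ 1220; 512^4 ≡ 1220^2 = 1488400 ≡ 223; 512^8 ≡ 223^2 = 49729 ≡ 1185; 512^16 ≡ 1185^2 = 1404225 ≡ 1000; 512^32 ≡ 1000^2 = 1000000 ≡ 297; 512^64 ≡ 297^2 = 88209 ≡ 223; 512^128 ≡ 223^2 = 49729 ≡ 1185; 512^256 ≡ 1185^2 = 1404225 ≡ 1000; 512^512 ≡ 1000^2 = 1000000 ≡ 297; 623 = 512 + 64 + 32 + 8 + 4 + 2 + 1, so 512^623 ≡ 297·223·297·1185·223·1220·512 ≡ 1153 (mod 1517)
Candidate 2: 509^2 = 259081 ≡ 1191; 509^4 ≡ 1191^2 = 1418481 ≡ 86; 509^8 ≡ 86^2 = 7396 ≡ 1328; 509^16 ≡ 1328^2 = 1763584 ≡ 830; 509^32 ≡ 830^2 = 688900 ≡ 182; 509^64 ≡ 182^2 = 33124 ≡ 1267; 509^128 ≡ 1267^2 = 1605289 ≡ 303; 509^256 ≡ 303^2 = 91809 ≡ 789; 509^512 ≡ 789^2 = 622521 ≡ 551; 623 = 512 + 64 + 32 + 8 + 4 + 2 + 1, so 509^623 ≡ 551·1267·182·1328·86·1191·509 ≡ 622 (mod 1517)
  → matches m = 622

2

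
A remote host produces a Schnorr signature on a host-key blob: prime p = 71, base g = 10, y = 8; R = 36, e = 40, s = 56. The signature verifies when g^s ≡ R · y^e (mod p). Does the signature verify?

verifies

g^s mod p:
10^2 = 100 ≡ 29
10^4 ≡ 29^2 = 841 ≡ 60
10^8 ≡ 60^2 = 3600 ≡ 50
10^16 ≡ 50^2 = 2500 ≡ 15
10^32 ≡ 15^2 = 225 ≡ 12
56 = 32 + 16 + 8, so 10^56 ≡ 12·15·50 ≡ 54 (mod 71)
R · y^e mod p:
8^2 = 64
8^4 ≡ 64^2 = 4096 ≡ 49
8^8 ≡ 49^2 = 2401 ≡ 58
8^16 ≡ 58^2 = 3364 ≡ 27
8^32 ≡ 27^2 = 729 ≡ 19
40 = 32 + 8, so 8^40 ≡ 19·58 ≡ 37 (mod 71)
36·37 = 1332 ≡ 54 (mod 71)
54 ≡ 54 (mod 71); signature holds.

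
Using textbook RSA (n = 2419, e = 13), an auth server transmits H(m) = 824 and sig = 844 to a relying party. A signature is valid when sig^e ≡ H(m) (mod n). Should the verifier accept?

reject

sig^2 ≡ 844^2 = 712336 ≡ 1150
sig^4 ≡ 1150^2 = 1322500 ≡ 1726
sig^8 ≡ 1726^2 = 2979076 ≡ 1287
13 = 8 + 4 + 1, so sig^13 ≡ 1287·1726·844 ≡ 511 (mod 2419)
511 ≠ 824, so verification fails.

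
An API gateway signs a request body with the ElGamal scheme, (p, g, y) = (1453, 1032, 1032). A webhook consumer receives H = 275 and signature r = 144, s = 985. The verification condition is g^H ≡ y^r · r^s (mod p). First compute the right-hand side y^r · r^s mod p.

1032^144 mod 1453 = 300
144^985 mod 1453 = 1063
y^r · r^s ≡ 300·1063 = 318900 ≡ 693 (mod 1453)

693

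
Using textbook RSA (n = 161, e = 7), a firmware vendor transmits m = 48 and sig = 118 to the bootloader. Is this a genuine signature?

genuine

sig^7 mod 161 = 48
sig^7 mod 161 = 48 matches m.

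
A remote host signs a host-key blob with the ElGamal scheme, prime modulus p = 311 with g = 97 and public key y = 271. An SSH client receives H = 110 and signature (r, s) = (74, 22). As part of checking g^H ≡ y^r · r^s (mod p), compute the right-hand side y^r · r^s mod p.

271^74 mod 311 = 208
74^22 mod 311 = 64
y^r · r^s ≡ 208·64 = 13312 ≡ 250 (mod 311)

250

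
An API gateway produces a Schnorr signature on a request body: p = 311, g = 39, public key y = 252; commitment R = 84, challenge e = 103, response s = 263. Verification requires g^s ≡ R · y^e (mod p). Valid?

no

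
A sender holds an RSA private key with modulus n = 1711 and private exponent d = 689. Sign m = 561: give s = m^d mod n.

m^2 ≡ 561^2 = 314721 ≡ 1608
m^4 ≡ 1608^2 = 2585664 ≡ 343
m^8 ≡ 343^2 = 117649 ≡ 1301
m^16 ≡ 1301^2 = 1692601 ≡ 422
m^32 ≡ 422^2 = 178084 ≡ 140
m^64 ≡ 140^2 = 19600 ≡ 779
m^128 ≡ 779^2 = 606841 ≡ 1147
m^256 ≡ 1147^2 = 1315609 ≡ 1561
m^512 ≡ 1561^2 = 2436721 ≡ 257
689 = 512 + 128 + 32 + 16 + 1, so m^689 ≡ 257·1147·140·422·561 ≡ 305 (mod 1711)

305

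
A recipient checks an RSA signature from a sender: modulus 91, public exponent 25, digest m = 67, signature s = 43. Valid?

no

s^2 ≡ 43^2 = 1849 ≡ 29
s^4 ≡ 29^2 = 841 ≡ 22
s^8 ≡ 22^2 = 484 ≡ 29
s^16 ≡ 29^2 = 841 ≡ 22
25 = 16 + 8 + 1, so s^25 ≡ 22·29·43 ≡ 43 (mod 91)
43 ≠ 67, so verification fails.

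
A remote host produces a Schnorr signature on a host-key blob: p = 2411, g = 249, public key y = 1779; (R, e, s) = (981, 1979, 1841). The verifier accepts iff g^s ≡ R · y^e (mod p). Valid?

yes

g^s mod p:
249^2 = 62001 ≡ 1726
249^4 ≡ 1726^2 = 2979076 ≡ 1491
249^8 ≡ 1491^2 = 2223081 ≡ 139
249^16 ≡ 139^2 = 19321 ≡ 33
249^32 ≡ 33^2 = 1089
249^64 ≡ 1089^2 = 1185921 ≡ 2120
249^128 ≡ 2120^2 = 4494400 ≡ 296
249^256 ≡ 296^2 = 87616 ≡ 820
249^512 ≡ 820^2 = 672400 ≡ 2142
249^1024 ≡ 2142^2 = 4588164 ≡ 31
1841 = 1024 + 512 + 256 + 32 + 16 + 1, so 249^1841 ≡ 31·2142·820·1089·33·249 ≡ 186 (mod 2411)
R · y^e mod p:
1779^2 = 3164841 ≡ 1609
1779^4 ≡ 1609^2 = 2588881 ≡ 1878
1779^8 ≡ 1878^2 = 3526884 ≡ 2002
1779^16 ≡ 2002^2 = 4008004 ≡ 922
1779^32 ≡ 922^2 = 850084 ≡ 1412
1779^64 ≡ 1412^2 = 1993744 ≡ 2258
1779^128 ≡ 2258^2 = 5098564 ≡ 1710
1779^256 ≡ 1710^2 = 2924100 ≡ 1968
1779^512 ≡ 1968^2 = 3873024 ≡ 958
1779^1024 ≡ 958^2 = 917764 ≡ 1584
1979 = 1024 + 512 + 256 + 128 + 32 + 16 + 8 + 2 + 1, so 1779^1979 ≡ 1584·958·1968·1710·1412·922·2002·1609·1779 ≡ 1696 (mod 2411)
981·1696 = 1663776 ≡ 186 (mod 2411)
186 ≡ 186 (mod 2411); signature holds.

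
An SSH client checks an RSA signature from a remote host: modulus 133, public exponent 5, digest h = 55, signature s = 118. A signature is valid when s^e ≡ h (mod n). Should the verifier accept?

s^2 ≡ 118^2 = 13924 ≡ 92
s^4 ≡ 92^2 = 8464 ≡ 85
5 = 4 + 1, so s^5 ≡ 85·118 ≡ 55 (mod 133)
Since 55 equals the digest 55, verification succeeds.

accept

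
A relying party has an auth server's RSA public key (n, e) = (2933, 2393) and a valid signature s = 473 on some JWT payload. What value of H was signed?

Squares mod 2933: s^1≡473, s^2≡821, s^4≡2384, s^8≡2235, s^16≡326, s^32≡688, s^64≡1131, s^128≡373, s^256≡1278, s^512≡2536, s^1024≡2160, s^2048≡2130
2393 = 2048 + 256 + 64 + 16 + 8 + 1, so s^2393 ≡ 2130·1278·1131·326·2235·473 ≡ 1654 (mod 2933)

1654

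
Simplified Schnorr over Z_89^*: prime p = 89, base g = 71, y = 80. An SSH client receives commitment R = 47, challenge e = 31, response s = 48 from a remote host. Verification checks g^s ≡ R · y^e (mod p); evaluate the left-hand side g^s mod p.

45

Squares mod 89: 71^1≡71, 71^2≡57, 71^4≡45, 71^8≡67, 71^16≡39, 71^32≡8
48 = 32 + 16, so 71^48 ≡ 8·39 ≡ 45 (mod 89)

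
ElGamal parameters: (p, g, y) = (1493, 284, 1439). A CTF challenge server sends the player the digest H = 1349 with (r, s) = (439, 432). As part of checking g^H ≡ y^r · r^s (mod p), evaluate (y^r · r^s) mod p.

1439^2 = 2070721 ≡ 1423
1439^4 ≡ 1423^2 = 2024929 ≡ 421
1439^8 ≡ 421^2 = 177241 ≡ 1067
1439^16 ≡ 1067^2 = 1138489 ≡ 823
1439^32 ≡ 823^2 = 677329 ≡ 1000
1439^64 ≡ 1000^2 = 1000000 ≡ 1183
1439^128 ≡ 1183^2 = 1399489 ≡ 548
1439^256 ≡ 548^2 = 300304 ≡ 211
439 = 256 + 128 + 32 + 16 + 4 + 2 + 1, so 1439^439 ≡ 211·548·1000·823·421·1423·1439 ≡ 798 (mod 1493)
439^2 = 192721 ≡ 124
439^4 ≡ 124^2 = 15376 ≡ 446
439^8 ≡ 446^2 = 198916 ≡ 347
439^16 ≡ 347^2 = 120409 ≡ 969
439^32 ≡ 969^2 = 938961 ≡ 1357
439^64 ≡ 1357^2 = 1841449 ≡ 580
439^128 ≡ 580^2 = 336400 ≡ 475
439^256 ≡ 475^2 = 225625 ≡ 182
432 = 256 + 128 + 32 + 16, so 439^432 ≡ 182·475·1357·969 ≡ 866 (mod 1493)
y^r · r^s ≡ 798·866 = 691068 ≡ 1302 (mod 1493)

1302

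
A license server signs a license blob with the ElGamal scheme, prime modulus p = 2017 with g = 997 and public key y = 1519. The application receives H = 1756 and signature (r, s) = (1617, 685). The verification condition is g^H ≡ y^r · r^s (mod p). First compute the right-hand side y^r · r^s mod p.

1292

Squares mod 2017: 1519^1≡1519, 1519^2≡1930, 1519^4≡1518, 1519^8≡910, 1519^16≡1130, 1519^32≡139, 1519^64≡1168, 1519^128≡732, 1519^256≡1319, 1519^512≡1107, 1519^1024≡1130
1617 = 1024 + 512 + 64 + 16 + 1, so 1519^1617 ≡ 1130·1107·1168·1130·1519 ≡ 1566 (mod 2017)
Squares mod 2017: 1617^1≡1617, 1617^2≡657, 1617^4≡11, 1617^8≡121, 1617^16≡522, 1617^32≡189, 1617^64≡1432, 1617^128≡1352, 1617^256≡502, 1617^512≡1896
685 = 512 + 128 + 32 + 8 + 4 + 1, so 1617^685 ≡ 1896·1352·189·121·11·1617 ≡ 261 (mod 2017)
y^r · r^s ≡ 1566·261 = 408726 ≡ 1292 (mod 2017)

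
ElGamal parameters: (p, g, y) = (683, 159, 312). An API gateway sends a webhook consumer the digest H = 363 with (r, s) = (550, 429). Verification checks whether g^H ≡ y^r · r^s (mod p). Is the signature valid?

valid

Left side g^H mod p:
Squares mod 683: 159^1≡159, 159^2≡10, 159^4≡100, 159^8≡438, 159^16≡604, 159^32≡94, 159^64≡640, 159^128≡483, 159^256≡386
363 = 256 + 64 + 32 + 8 + 2 + 1, so 159^363 ≡ 386·640·94·438·10·159 ≡ 228 (mod 683)
Right side y^r · r^s mod p:
Squares mod 683: 312^1≡312, 312^2≡358, 312^4≡443, 312^8≡228, 312^16≡76, 312^32≡312, 312^64≡358, 312^128≡443, 312^256≡228, 312^512≡76
550 = 512 + 32 + 4 + 2, so 312^550 ≡ 76·312·443·358 ≡ 3 (mod 683)
Squares mod 683: 550^1≡550, 550^2≡614, 550^4≡663, 550^8≡400, 550^16≡178, 550^32≡266, 550^64≡407, 550^128≡363, 550^256≡633
429 = 256 + 128 + 32 + 8 + 4 + 1, so 550^429 ≡ 633·363·266·400·663·550 ≡ 76 (mod 683)
3·76 = 228 ≡ 228 (mod 683)
228 ≡ 228 (mod 683), so the signature is genuine.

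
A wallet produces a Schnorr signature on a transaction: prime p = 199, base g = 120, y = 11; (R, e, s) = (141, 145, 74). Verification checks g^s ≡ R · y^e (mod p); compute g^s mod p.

53

120^2 = 14400 ≡ 72
120^4 ≡ 72^2 = 5184 ≡ 10
120^8 ≡ 10^2 = 100
120^16 ≡ 100^2 = 10000 ≡ 50
120^32 ≡ 50^2 = 2500 ≡ 112
120^64 ≡ 112^2 = 12544 ≡ 7
74 = 64 + 8 + 2, so 120^74 ≡ 7·100·72 ≡ 53 (mod 199)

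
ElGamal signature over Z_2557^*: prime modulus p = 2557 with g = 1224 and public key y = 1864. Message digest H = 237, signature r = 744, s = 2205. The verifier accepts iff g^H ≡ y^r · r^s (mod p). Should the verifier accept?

accept

Left side g^H mod p:
1224^2 = 1498176 ≡ 2331
1224^4 ≡ 2331^2 = 5433561 ≡ 2493
1224^8 ≡ 2493^2 = 6215049 ≡ 1539
1224^16 ≡ 1539^2 = 2368521 ≡ 739
1224^32 ≡ 739^2 = 546121 ≡ 1480
1224^64 ≡ 1480^2 = 2190400 ≡ 1608
1224^128 ≡ 1608^2 = 2585664 ≡ 537
237 = 128 + 64 + 32 + 8 + 4 + 1, so 1224^237 ≡ 537·1608·1480·1539·2493·1224 ≡ 2013 (mod 2557)
Right side y^r · r^s mod p:
1864^2 = 3474496 ≡ 2090
1864^4 ≡ 2090^2 = 4368100 ≡ 744
1864^8 ≡ 744^2 = 553536 ≡ 1224
1864^16 ≡ 1224^2 = 1498176 ≡ 2331
1864^32 ≡ 2331^2 = 5433561 ≡ 2493
1864^64 ≡ 2493^2 = 6215049 ≡ 1539
1864^128 ≡ 1539^2 = 2368521 ≡ 739
1864^256 ≡ 739^2 = 546121 ≡ 1480
1864^512 ≡ 1480^2 = 2190400 ≡ 1608
744 = 512 + 128 + 64 + 32 + 8, so 1864^744 ≡ 1608·739·1539·2493·1224 ≡ 160 (mod 2557)
744^2 = 553536 ≡ 1224
744^4 ≡ 1224^2 = 1498176 ≡ 2331
744^8 ≡ 2331^2 = 5433561 ≡ 2493
744^16 ≡ 2493^2 = 6215049 ≡ 1539
744^32 ≡ 1539^2 = 2368521 ≡ 739
744^64 ≡ 739^2 = 546121 ≡ 1480
744^128 ≡ 1480^2 = 2190400 ≡ 1608
744^256 ≡ 1608^2 = 2585664 ≡ 537
744^512 ≡ 537^2 = 288369 ≡ 1985
744^1024 ≡ 1985^2 = 3940225 ≡ 2445
744^2048 ≡ 2445^2 = 5978025 ≡ 2316
2205 = 2048 + 128 + 16 + 8 + 4 + 1, so 744^2205 ≡ 2316·1608·1539·2493·2331·744 ≡ 508 (mod 2557)
160·508 = 81280 ≡ 2013 (mod 2557)
2013 ≡ 2013 (mod 2557), so the signature is genuine.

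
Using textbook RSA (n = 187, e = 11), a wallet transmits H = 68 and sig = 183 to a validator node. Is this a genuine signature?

sig^11 mod 187 = 106
sig^11 mod 187 = 106, but H = 68.

forged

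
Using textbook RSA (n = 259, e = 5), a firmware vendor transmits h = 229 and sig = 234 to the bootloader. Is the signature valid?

sig^2 ≡ 234^2 = 54756 ≡ 107
sig^4 ≡ 107^2 = 11449 ≡ 53
5 = 4 + 1, so sig^5 ≡ 53·234 ≡ 229 (mod 259)
sig^5 mod 259 = 229 matches h.

valid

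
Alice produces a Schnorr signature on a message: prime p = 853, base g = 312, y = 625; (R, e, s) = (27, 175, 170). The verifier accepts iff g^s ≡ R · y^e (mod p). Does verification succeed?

fails

g^s mod p:
312^2 = 97344 ≡ 102
312^4 ≡ 102^2 = 10404 ≡ 168
312^8 ≡ 168^2 = 28224 ≡ 75
312^16 ≡ 75^2 = 5625 ≡ 507
312^32 ≡ 507^2 = 257049 ≡ 296
312^64 ≡ 296^2 = 87616 ≡ 610
312^128 ≡ 610^2 = 372100 ≡ 192
170 = 128 + 32 + 8 + 2, so 312^170 ≡ 192·296·75·102 ≡ 83 (mod 853)
R · y^e mod p:
625^2 = 390625 ≡ 804
625^4 ≡ 804^2 = 646416 ≡ 695
625^8 ≡ 695^2 = 483025 ≡ 227
625^16 ≡ 227^2 = 51529 ≡ 349
625^32 ≡ 349^2 = 121801 ≡ 675
625^64 ≡ 675^2 = 455625 ≡ 123
625^128 ≡ 123^2 = 15129 ≡ 628
175 = 128 + 32 + 8 + 4 + 2 + 1, so 625^175 ≡ 628·675·227·695·804·625 ≡ 493 (mod 853)
27·493 = 13311 ≡ 516 (mod 853)
83 ≠ 516; the check fails.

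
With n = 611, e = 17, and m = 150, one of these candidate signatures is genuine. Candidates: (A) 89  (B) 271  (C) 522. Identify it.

A

Candidate A: Squares mod 611: 89^1≡89, 89^2≡589, 89^4≡484, 89^8≡243, 89^16≡393; 17 = 16 + 1, so 89^17 ≡ 393·89 ≡ 150 (mod 611)
  → matches m = 150
Candidate B: Squares mod 611: 271^1≡271, 271^2≡121, 271^4≡588, 271^8≡529, 271^16≡3; 17 = 16 + 1, so 271^17 ≡ 3·271 ≡ 202 (mod 611)
Candidate C: Squares mod 611: 522^1≡522, 522^2≡589, 522^4≡484, 522^8≡243, 522^16≡393; 17 = 16 + 1, so 522^17 ≡ 393·522 ≡ 461 (mod 611)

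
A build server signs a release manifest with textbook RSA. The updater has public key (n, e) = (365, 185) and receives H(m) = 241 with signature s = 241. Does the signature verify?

verifies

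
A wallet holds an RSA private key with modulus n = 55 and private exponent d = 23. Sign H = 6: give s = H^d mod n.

51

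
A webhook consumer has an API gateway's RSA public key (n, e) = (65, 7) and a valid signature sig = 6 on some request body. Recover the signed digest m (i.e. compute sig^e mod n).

46

Squares mod 65: sig^1≡6, sig^2≡36, sig^4≡61
7 = 4 + 2 + 1, so sig^7 ≡ 61·36·6 ≡ 46 (mod 65)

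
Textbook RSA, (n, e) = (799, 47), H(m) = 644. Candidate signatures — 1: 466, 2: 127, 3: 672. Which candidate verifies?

Candidate 1: Squares mod 799: 466^1≡466, 466^2≡627, 466^4≡21, 466^8≡441, 466^16≡324, 466^32≡307; 47 = 32 + 8 + 4 + 2 + 1, so 466^47 ≡ 307·441·21·627·466 ≡ 90 (mod 799)
Candidate 2: Squares mod 799: 127^1≡127, 127^2≡149, 127^4≡628, 127^8≡477, 127^16≡613, 127^32≡239; 47 = 32 + 8 + 4 + 2 + 1, so 127^47 ≡ 239·477·628·149·127 ≡ 644 (mod 799)
  → matches H(m) = 644
Candidate 3: Squares mod 799: 672^1≡672, 672^2≡149, 672^4≡628, 672^8≡477, 672^16≡613, 672^32≡239; 47 = 32 + 8 + 4 + 2 + 1, so 672^47 ≡ 239·477·628·149·672 ≡ 155 (mod 799)

2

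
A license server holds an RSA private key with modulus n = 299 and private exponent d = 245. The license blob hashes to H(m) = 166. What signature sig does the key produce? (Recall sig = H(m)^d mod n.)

Squares mod 299: (H(m))^1≡166, (H(m))^2≡48, (H(m))^4≡211, (H(m))^8≡269, (H(m))^16≡3, (H(m))^32≡9, (H(m))^64≡81, (H(m))^128≡282
245 = 128 + 64 + 32 + 16 + 4 + 1, so (H(m))^245 ≡ 282·81·9·3·211·166 ≡ 56 (mod 299)

56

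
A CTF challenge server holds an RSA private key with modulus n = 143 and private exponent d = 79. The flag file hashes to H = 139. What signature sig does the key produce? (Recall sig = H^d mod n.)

74

H^2 ≡ 139^2 = 19321 ≡ 16
H^4 ≡ 16^2 = 256 ≡ 113
H^8 ≡ 113^2 = 12769 ≡ 42
H^16 ≡ 42^2 = 1764 ≡ 48
H^32 ≡ 48^2 = 2304 ≡ 16
H^64 ≡ 16^2 = 256 ≡ 113
79 = 64 + 8 + 4 + 2 + 1, so H^79 ≡ 113·42·113·16·139 ≡ 74 (mod 143)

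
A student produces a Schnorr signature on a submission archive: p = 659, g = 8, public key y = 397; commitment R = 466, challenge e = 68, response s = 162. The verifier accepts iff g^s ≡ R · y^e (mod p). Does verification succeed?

passes

g^s mod p:
Squares mod 659: 8^1≡8, 8^2≡64, 8^4≡142, 8^8≡394, 8^16≡371, 8^32≡569, 8^64≡192, 8^128≡619
162 = 128 + 32 + 2, so 8^162 ≡ 619·569·64 ≡ 409 (mod 659)
R · y^e mod p:
Squares mod 659: 397^1≡397, 397^2≡108, 397^4≡461, 397^8≡323, 397^16≡207, 397^32≡14, 397^64≡196
68 = 64 + 4, so 397^68 ≡ 196·461 ≡ 73 (mod 659)
466·73 = 34018 ≡ 409 (mod 659)
409 ≡ 409 (mod 659); signature holds.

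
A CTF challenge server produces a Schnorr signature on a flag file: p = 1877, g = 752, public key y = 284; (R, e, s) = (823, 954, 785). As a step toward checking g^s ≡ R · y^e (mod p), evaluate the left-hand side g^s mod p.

Squares mod 1877: 752^1≡752, 752^2≡527, 752^4≡1810, 752^8≡735, 752^16≡1526, 752^32≡1196, 752^64≡142, 752^128≡1394, 752^256≡541, 752^512≡1746
785 = 512 + 256 + 16 + 1, so 752^785 ≡ 1746·541·1526·752 ≡ 1685 (mod 1877)

1685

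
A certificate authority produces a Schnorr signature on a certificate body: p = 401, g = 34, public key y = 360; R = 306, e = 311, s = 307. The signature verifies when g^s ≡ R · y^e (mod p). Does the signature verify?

does not verify

g^s mod p:
34^2 = 1156 ≡ 354
34^4 ≡ 354^2 = 125316 ≡ 204
34^8 ≡ 204^2 = 41616 ≡ 313
34^16 ≡ 313^2 = 97969 ≡ 125
34^32 ≡ 125^2 = 15625 ≡ 387
34^64 ≡ 387^2 = 149769 ≡ 196
34^128 ≡ 196^2 = 38416 ≡ 321
34^256 ≡ 321^2 = 103041 ≡ 385
307 = 256 + 32 + 16 + 2 + 1, so 34^307 ≡ 385·387·125·354·34 ≡ 382 (mod 401)
R · y^e mod p:
360^2 = 129600 ≡ 77
360^4 ≡ 77^2 = 5929 ≡ 315
360^8 ≡ 315^2 = 99225 ≡ 178
360^16 ≡ 178^2 = 31684 ≡ 5
360^32 ≡ 5^2 = 25
360^64 ≡ 25^2 = 625 ≡ 224
360^128 ≡ 224^2 = 50176 ≡ 51
360^256 ≡ 51^2 = 2601 ≡ 195
311 = 256 + 32 + 16 + 4 + 2 + 1, so 360^311 ≡ 195·25·5·315·77·360 ≡ 256 (mod 401)
306·256 = 78336 ≡ 141 (mod 401)
382 ≠ 141; the check fails.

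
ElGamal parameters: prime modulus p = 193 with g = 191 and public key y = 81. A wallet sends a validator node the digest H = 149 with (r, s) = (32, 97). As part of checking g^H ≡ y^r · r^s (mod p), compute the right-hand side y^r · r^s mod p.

81^32 mod 193 = 1
32^97 mod 193 = 32
y^r · r^s ≡ 1·32 = 32 ≡ 32 (mod 193)

32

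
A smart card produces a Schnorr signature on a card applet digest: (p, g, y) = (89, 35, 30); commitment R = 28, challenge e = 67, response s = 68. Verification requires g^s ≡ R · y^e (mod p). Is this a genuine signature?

forged

g^s mod p:
Squares mod 89: 35^1≡35, 35^2≡68, 35^4≡85, 35^8≡16, 35^16≡78, 35^32≡32, 35^64≡45
68 = 64 + 4, so 35^68 ≡ 45·85 ≡ 87 (mod 89)
R · y^e mod p:
Squares mod 89: 30^1≡30, 30^2≡10, 30^4≡11, 30^8≡32, 30^16≡45, 30^32≡67, 30^64≡39
67 = 64 + 2 + 1, so 30^67 ≡ 39·10·30 ≡ 41 (mod 89)
28·41 = 1148 ≡ 80 (mod 89)
87 ≠ 80; the check fails.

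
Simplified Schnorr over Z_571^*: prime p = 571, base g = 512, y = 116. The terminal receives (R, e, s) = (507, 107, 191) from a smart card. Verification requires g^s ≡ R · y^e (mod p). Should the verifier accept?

g^s mod p:
512^2 = 262144 ≡ 55
512^4 ≡ 55^2 = 3025 ≡ 170
512^8 ≡ 170^2 = 28900 ≡ 350
512^16 ≡ 350^2 = 122500 ≡ 306
512^32 ≡ 306^2 = 93636 ≡ 563
512^64 ≡ 563^2 = 316969 ≡ 64
512^128 ≡ 64^2 = 4096 ≡ 99
191 = 128 + 32 + 16 + 8 + 4 + 2 + 1, so 512^191 ≡ 99·563·306·350·170·55·512 ≡ 512 (mod 571)
R · y^e mod p:
116^2 = 13456 ≡ 323
116^4 ≡ 323^2 = 104329 ≡ 407
116^8 ≡ 407^2 = 165649 ≡ 59
116^16 ≡ 59^2 = 3481 ≡ 55
116^32 ≡ 55^2 = 3025 ≡ 170
116^64 ≡ 170^2 = 28900 ≡ 350
107 = 64 + 32 + 8 + 2 + 1, so 116^107 ≡ 350·170·59·323·116 ≡ 31 (mod 571)
507·31 = 15717 ≡ 300 (mod 571)
512 ≠ 300; the check fails.

reject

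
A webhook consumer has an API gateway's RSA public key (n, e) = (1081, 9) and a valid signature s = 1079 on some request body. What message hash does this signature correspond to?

Squares mod 1081: s^1≡1079, s^2≡4, s^4≡16, s^8≡256
9 = 8 + 1, so s^9 ≡ 256·1079 ≡ 569 (mod 1081)

569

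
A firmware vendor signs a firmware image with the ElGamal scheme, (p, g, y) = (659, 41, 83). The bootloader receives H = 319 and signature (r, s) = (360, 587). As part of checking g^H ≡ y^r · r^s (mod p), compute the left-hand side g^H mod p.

Squares mod 659: 41^1≡41, 41^2≡363, 41^4≡628, 41^8≡302, 41^16≡262, 41^32≡108, 41^64≡461, 41^128≡323, 41^256≡207
319 = 256 + 32 + 16 + 8 + 4 + 2 + 1, so 41^319 ≡ 207·108·262·302·628·363·41 ≡ 463 (mod 659)

463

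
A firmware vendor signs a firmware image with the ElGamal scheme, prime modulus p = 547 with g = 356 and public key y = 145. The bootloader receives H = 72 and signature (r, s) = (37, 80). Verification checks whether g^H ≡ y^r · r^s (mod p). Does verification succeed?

Left side g^H mod p:
356^72 mod 547 = 282
Right side y^r · r^s mod p:
145^37 mod 547 = 222
37^80 mod 547 = 287
222·287 = 63714 ≡ 262 (mod 547)
282 ≠ 262, so verification fails.

fails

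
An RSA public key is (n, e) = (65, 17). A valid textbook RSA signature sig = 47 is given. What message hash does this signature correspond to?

47

sig^2 ≡ 47^2 = 2209 ≡ 64
sig^4 ≡ 64^2 = 4096 ≡ 1
sig^8 ≡ 1^2 = 1
sig^16 ≡ 1^2 = 1
17 = 16 + 1, so sig^17 ≡ 1·47 ≡ 47 (mod 65)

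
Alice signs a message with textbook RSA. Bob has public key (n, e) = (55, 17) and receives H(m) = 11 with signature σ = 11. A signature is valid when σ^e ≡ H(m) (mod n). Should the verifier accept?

accept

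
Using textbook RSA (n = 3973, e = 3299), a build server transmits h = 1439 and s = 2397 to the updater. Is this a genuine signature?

s^2 ≡ 2397^2 = 5745609 ≡ 651
s^4 ≡ 651^2 = 423801 ≡ 2663
s^8 ≡ 2663^2 = 7091569 ≡ 3737
s^16 ≡ 3737^2 = 13965169 ≡ 74
s^32 ≡ 74^2 = 5476 ≡ 1503
s^64 ≡ 1503^2 = 2259009 ≡ 2345
s^128 ≡ 2345^2 = 5499025 ≡ 393
s^256 ≡ 393^2 = 154449 ≡ 3475
s^512 ≡ 3475^2 = 12075625 ≡ 1678
s^1024 ≡ 1678^2 = 2815684 ≡ 2800
s^2048 ≡ 2800^2 = 7840000 ≡ 1271
3299 = 2048 + 1024 + 128 + 64 + 32 + 2 + 1, so s^3299 ≡ 1271·2800·393·2345·1503·651·2397 ≡ 1439 (mod 3973)
Since 1439 equals the digest 1439, verification succeeds.

genuine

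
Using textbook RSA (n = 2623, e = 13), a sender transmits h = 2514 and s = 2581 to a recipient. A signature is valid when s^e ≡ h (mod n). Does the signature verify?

does not verify

s^13 mod 2623 = 1635
1635 ≠ 2514, so verification fails.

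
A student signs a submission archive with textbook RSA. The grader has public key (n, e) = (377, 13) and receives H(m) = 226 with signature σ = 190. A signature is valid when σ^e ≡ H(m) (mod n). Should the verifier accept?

reject

σ^2 ≡ 190^2 = 36100 ≡ 285
σ^4 ≡ 285^2 = 81225 ≡ 170
σ^8 ≡ 170^2 = 28900 ≡ 248
13 = 8 + 4 + 1, so σ^13 ≡ 248·170·190 ≡ 281 (mod 377)
σ^13 mod 377 = 281, but H(m) = 226.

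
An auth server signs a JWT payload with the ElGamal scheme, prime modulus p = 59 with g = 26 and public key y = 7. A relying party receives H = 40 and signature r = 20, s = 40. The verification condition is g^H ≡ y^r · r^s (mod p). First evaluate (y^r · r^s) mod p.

Squares mod 59: 7^1≡7, 7^2≡49, 7^4≡41, 7^8≡29, 7^16≡15
20 = 16 + 4, so 7^20 ≡ 15·41 ≡ 25 (mod 59)
Squares mod 59: 20^1≡20, 20^2≡46, 20^4≡51, 20^8≡5, 20^16≡25, 20^32≡35
40 = 32 + 8, so 20^40 ≡ 35·5 ≡ 57 (mod 59)
y^r · r^s ≡ 25·57 = 1425 ≡ 9 (mod 59)

9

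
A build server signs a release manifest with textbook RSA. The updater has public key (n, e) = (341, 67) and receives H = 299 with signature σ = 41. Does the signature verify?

σ^67 mod 341 = 299
Since 299 equals the digest 299, verification succeeds.

verifies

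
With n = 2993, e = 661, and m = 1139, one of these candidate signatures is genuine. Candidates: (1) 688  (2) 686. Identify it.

Candidate 1: Squares mod 2993: 688^1≡688, 688^2≡450, 688^4≡1969, 688^8≡1026, 688^16≡2133, 688^32≡329, 688^64≡493, 688^128≡616, 688^256≡2338, 688^512≡1026; 661 = 512 + 128 + 16 + 4 + 1, so 688^661 ≡ 1026·616·2133·1969·688 ≡ 1139 (mod 2993)
  → matches m = 1139
Candidate 2: Squares mod 2993: 686^1≡686, 686^2≡695, 686^4≡1152, 686^8≡1205, 686^16≡420, 686^32≡2806, 686^64≡2046, 686^128≡1902, 686^256≡2060, 686^512≡2519; 661 = 512 + 128 + 16 + 4 + 1, so 686^661 ≡ 2519·1902·420·1152·686 ≡ 790 (mod 2993)

1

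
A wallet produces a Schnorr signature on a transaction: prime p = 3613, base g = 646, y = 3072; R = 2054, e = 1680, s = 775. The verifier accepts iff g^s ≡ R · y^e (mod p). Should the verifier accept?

reject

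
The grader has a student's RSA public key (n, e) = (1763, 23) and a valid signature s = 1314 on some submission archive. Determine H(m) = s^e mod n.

705

s^23 mod 1763 = 705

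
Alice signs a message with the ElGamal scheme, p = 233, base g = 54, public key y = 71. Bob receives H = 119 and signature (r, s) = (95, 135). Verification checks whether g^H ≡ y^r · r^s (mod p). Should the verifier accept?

reject

Left side g^H mod p:
Squares mod 233: 54^1≡54, 54^2≡120, 54^4≡187, 54^8≡19, 54^16≡128, 54^32≡74, 54^64≡117
119 = 64 + 32 + 16 + 4 + 2 + 1, so 54^119 ≡ 117·74·128·187·120·54 ≡ 44 (mod 233)
Right side y^r · r^s mod p:
Squares mod 233: 71^1≡71, 71^2≡148, 71^4≡2, 71^8≡4, 71^16≡16, 71^32≡23, 71^64≡63
95 = 64 + 16 + 8 + 4 + 2 + 1, so 71^95 ≡ 63·16·4·2·148·71 ≡ 4 (mod 233)
Squares mod 233: 95^1≡95, 95^2≡171, 95^4≡116, 95^8≡175, 95^16≡102, 95^32≡152, 95^64≡37, 95^128≡204
135 = 128 + 4 + 2 + 1, so 95^135 ≡ 204·116·171·95 ≡ 106 (mod 233)
4·106 = 424 ≡ 191 (mod 233)
44 ≠ 191, so verification fails.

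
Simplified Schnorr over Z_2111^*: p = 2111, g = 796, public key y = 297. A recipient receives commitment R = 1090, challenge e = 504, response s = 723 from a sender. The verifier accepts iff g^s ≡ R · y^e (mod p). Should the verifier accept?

reject

g^s mod p:
Squares mod 2111: 796^1≡796, 796^2≡316, 796^4≡639, 796^8≡898, 796^16≡2, 796^32≡4, 796^64≡16, 796^128≡256, 796^256≡95, 796^512≡581
723 = 512 + 128 + 64 + 16 + 2 + 1, so 796^723 ≡ 581·256·16·2·316·796 ≡ 756 (mod 2111)
R · y^e mod p:
Squares mod 2111: 297^1≡297, 297^2≡1658, 297^4≡442, 297^8≡1152, 297^16≡1396, 297^32≡363, 297^64≡887, 297^128≡1477, 297^256≡866
504 = 256 + 128 + 64 + 32 + 16 + 8, so 297^504 ≡ 866·1477·887·363·1396·1152 ≡ 1362 (mod 2111)
1090·1362 = 1484580 ≡ 547 (mod 2111)
756 ≠ 547; the check fails.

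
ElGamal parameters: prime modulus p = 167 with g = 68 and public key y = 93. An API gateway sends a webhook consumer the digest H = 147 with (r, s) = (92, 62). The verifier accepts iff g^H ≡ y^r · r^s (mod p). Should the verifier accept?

reject

Left side g^H mod p:
68^2 = 4624 ≡ 115
68^4 ≡ 115^2 = 13225 ≡ 32
68^8 ≡ 32^2 = 1024 ≡ 22
68^16 ≡ 22^2 = 484 ≡ 150
68^32 ≡ 150^2 = 22500 ≡ 122
68^64 ≡ 122^2 = 14884 ≡ 21
68^128 ≡ 21^2 = 441 ≡ 107
147 = 128 + 16 + 2 + 1, so 68^147 ≡ 107·150·115·68 ≡ 146 (mod 167)
Right side y^r · r^s mod p:
93^2 = 8649 ≡ 132
93^4 ≡ 132^2 = 17424 ≡ 56
93^8 ≡ 56^2 = 3136 ≡ 130
93^16 ≡ 130^2 = 16900 ≡ 33
93^32 ≡ 33^2 = 1089 ≡ 87
93^64 ≡ 87^2 = 7569 ≡ 54
92 = 64 + 16 + 8 + 4, so 93^92 ≡ 54·33·130·56 ≡ 66 (mod 167)
92^2 = 8464 ≡ 114
92^4 ≡ 114^2 = 12996 ≡ 137
92^8 ≡ 137^2 = 18769 ≡ 65
92^16 ≡ 65^2 = 4225 ≡ 50
92^32 ≡ 50^2 = 2500 ≡ 162
62 = 32 + 16 + 8 + 4 + 2, so 92^62 ≡ 162·50·65·137·114 ≡ 72 (mod 167)
66·72 = 4752 ≡ 76 (mod 167)
146 ≠ 76, so verification fails.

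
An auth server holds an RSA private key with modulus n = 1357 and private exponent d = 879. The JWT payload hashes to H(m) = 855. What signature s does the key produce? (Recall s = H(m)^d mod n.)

972

(H(m))^2 ≡ 855^2 = 731025 ≡ 959
(H(m))^4 ≡ 959^2 = 919681 ≡ 992
(H(m))^8 ≡ 992^2 = 984064 ≡ 239
(H(m))^16 ≡ 239^2 = 57121 ≡ 127
(H(m))^32 ≡ 127^2 = 16129 ≡ 1202
(H(m))^64 ≡ 1202^2 = 1444804 ≡ 956
(H(m))^128 ≡ 956^2 = 913936 ≡ 675
(H(m))^256 ≡ 675^2 = 455625 ≡ 1030
(H(m))^512 ≡ 1030^2 = 1060900 ≡ 1083
879 = 512 + 256 + 64 + 32 + 8 + 4 + 2 + 1, so (H(m))^879 ≡ 1083·1030·956·1202·239·992·959·855 ≡ 972 (mod 1357)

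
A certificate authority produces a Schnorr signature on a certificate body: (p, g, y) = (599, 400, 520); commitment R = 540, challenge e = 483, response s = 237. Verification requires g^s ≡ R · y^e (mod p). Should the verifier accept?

g^s mod p:
Squares mod 599: 400^1≡400, 400^2≡67, 400^4≡296, 400^8≡162, 400^16≡487, 400^32≡564, 400^64≡27, 400^128≡130
237 = 128 + 64 + 32 + 8 + 4 + 1, so 400^237 ≡ 130·27·564·162·296·400 ≡ 424 (mod 599)
R · y^e mod p:
Squares mod 599: 520^1≡520, 520^2≡251, 520^4≡106, 520^8≡454, 520^16≡60, 520^32≡6, 520^64≡36, 520^128≡98, 520^256≡20
483 = 256 + 128 + 64 + 32 + 2 + 1, so 520^483 ≡ 20·98·36·6·251·520 ≡ 459 (mod 599)
540·459 = 247860 ≡ 473 (mod 599)
424 ≠ 473; the check fails.

reject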